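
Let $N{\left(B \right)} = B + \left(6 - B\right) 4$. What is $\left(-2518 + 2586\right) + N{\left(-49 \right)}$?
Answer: $239$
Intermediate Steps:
$N{\left(B \right)} = 24 - 3 B$ ($N{\left(B \right)} = B - \left(-24 + 4 B\right) = 24 - 3 B$)
$\left(-2518 + 2586\right) + N{\left(-49 \right)} = \left(-2518 + 2586\right) + \left(24 - -147\right) = 68 + \left(24 + 147\right) = 68 + 171 = 239$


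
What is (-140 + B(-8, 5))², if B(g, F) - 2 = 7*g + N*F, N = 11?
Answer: 19321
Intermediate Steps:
B(g, F) = 2 + 7*g + 11*F (B(g, F) = 2 + (7*g + 11*F) = 2 + 7*g + 11*F)
(-140 + B(-8, 5))² = (-140 + (2 + 7*(-8) + 11*5))² = (-140 + (2 - 56 + 55))² = (-140 + 1)² = (-139)² = 19321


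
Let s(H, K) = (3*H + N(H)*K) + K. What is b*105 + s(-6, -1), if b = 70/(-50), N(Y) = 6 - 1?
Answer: -171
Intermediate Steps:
N(Y) = 5
s(H, K) = 3*H + 6*K (s(H, K) = (3*H + 5*K) + K = 3*H + 6*K)
b = -7/5 (b = 70*(-1/50) = -7/5 ≈ -1.4000)
b*105 + s(-6, -1) = -7/5*105 + (3*(-6) + 6*(-1)) = -147 + (-18 - 6) = -147 - 24 = -171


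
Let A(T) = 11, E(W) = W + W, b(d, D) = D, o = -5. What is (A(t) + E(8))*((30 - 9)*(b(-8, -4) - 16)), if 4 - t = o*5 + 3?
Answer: -11340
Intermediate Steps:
E(W) = 2*W
t = 26 (t = 4 - (-5*5 + 3) = 4 - (-25 + 3) = 4 - 1*(-22) = 4 + 22 = 26)
(A(t) + E(8))*((30 - 9)*(b(-8, -4) - 16)) = (11 + 2*8)*((30 - 9)*(-4 - 16)) = (11 + 16)*(21*(-20)) = 27*(-420) = -11340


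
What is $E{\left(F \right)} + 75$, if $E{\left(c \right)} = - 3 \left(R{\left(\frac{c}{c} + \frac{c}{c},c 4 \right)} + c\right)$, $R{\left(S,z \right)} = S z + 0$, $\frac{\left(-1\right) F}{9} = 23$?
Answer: $5664$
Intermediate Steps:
$F = -207$ ($F = \left(-9\right) 23 = -207$)
$R{\left(S,z \right)} = S z$
$E{\left(c \right)} = - 27 c$ ($E{\left(c \right)} = - 3 \left(\left(\frac{c}{c} + \frac{c}{c}\right) c 4 + c\right) = - 3 \left(\left(1 + 1\right) 4 c + c\right) = - 3 \left(2 \cdot 4 c + c\right) = - 3 \left(8 c + c\right) = - 3 \cdot 9 c = - 27 c$)
$E{\left(F \right)} + 75 = \left(-27\right) \left(-207\right) + 75 = 5589 + 75 = 5664$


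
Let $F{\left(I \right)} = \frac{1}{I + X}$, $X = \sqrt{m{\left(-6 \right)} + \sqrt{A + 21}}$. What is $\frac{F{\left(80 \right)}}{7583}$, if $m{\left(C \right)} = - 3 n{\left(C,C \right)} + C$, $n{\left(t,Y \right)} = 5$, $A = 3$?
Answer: $\frac{1}{7583 \left(80 + i \sqrt{21 - 2 \sqrt{6}}\right)} \approx 1.6443 \cdot 10^{-6} - 8.2474 \cdot 10^{-8} i$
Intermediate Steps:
$m{\left(C \right)} = -15 + C$ ($m{\left(C \right)} = \left(-3\right) 5 + C = -15 + C$)
$X = \sqrt{-21 + 2 \sqrt{6}}$ ($X = \sqrt{\left(-15 - 6\right) + \sqrt{3 + 21}} = \sqrt{-21 + \sqrt{24}} = \sqrt{-21 + 2 \sqrt{6}} \approx 4.0126 i$)
$F{\left(I \right)} = \frac{1}{I + \sqrt{-21 + 2 \sqrt{6}}}$
$\frac{F{\left(80 \right)}}{7583} = \frac{1}{\left(80 + i \sqrt{21 - 2 \sqrt{6}}\right) 7583} = \frac{1}{80 + i \sqrt{21 - 2 \sqrt{6}}} \cdot \frac{1}{7583} = \frac{1}{7583 \left(80 + i \sqrt{21 - 2 \sqrt{6}}\right)}$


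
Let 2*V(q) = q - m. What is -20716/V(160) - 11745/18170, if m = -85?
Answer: -151139393/890330 ≈ -169.76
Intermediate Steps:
V(q) = 85/2 + q/2 (V(q) = (q - 1*(-85))/2 = (q + 85)/2 = (85 + q)/2 = 85/2 + q/2)
-20716/V(160) - 11745/18170 = -20716/(85/2 + (½)*160) - 11745/18170 = -20716/(85/2 + 80) - 11745*1/18170 = -20716/245/2 - 2349/3634 = -20716*2/245 - 2349/3634 = -41432/245 - 2349/3634 = -151139393/890330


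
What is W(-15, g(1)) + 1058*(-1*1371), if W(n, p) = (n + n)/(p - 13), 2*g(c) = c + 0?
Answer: -7252578/5 ≈ -1.4505e+6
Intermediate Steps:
g(c) = c/2 (g(c) = (c + 0)/2 = c/2)
W(n, p) = 2*n/(-13 + p) (W(n, p) = (2*n)/(-13 + p) = 2*n/(-13 + p))
W(-15, g(1)) + 1058*(-1*1371) = 2*(-15)/(-13 + (1/2)*1) + 1058*(-1*1371) = 2*(-15)/(-13 + 1/2) + 1058*(-1371) = 2*(-15)/(-25/2) - 1450518 = 2*(-15)*(-2/25) - 1450518 = 12/5 - 1450518 = -7252578/5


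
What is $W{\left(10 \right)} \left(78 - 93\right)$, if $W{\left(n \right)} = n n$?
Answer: $-1500$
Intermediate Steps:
$W{\left(n \right)} = n^{2}$
$W{\left(10 \right)} \left(78 - 93\right) = 10^{2} \left(78 - 93\right) = 100 \left(-15\right) = -1500$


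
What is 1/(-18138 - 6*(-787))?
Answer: -1/13416 ≈ -7.4538e-5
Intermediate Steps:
1/(-18138 - 6*(-787)) = 1/(-18138 + 4722) = 1/(-13416) = -1/13416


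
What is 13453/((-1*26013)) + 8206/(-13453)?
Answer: -35858717/31813899 ≈ -1.1271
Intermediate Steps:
13453/((-1*26013)) + 8206/(-13453) = 13453/(-26013) + 8206*(-1/13453) = 13453*(-1/26013) - 746/1223 = -13453/26013 - 746/1223 = -35858717/31813899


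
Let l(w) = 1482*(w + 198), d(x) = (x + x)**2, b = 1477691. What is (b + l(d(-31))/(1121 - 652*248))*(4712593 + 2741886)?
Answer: 589585284944576933/53525 ≈ 1.1015e+13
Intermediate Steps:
d(x) = 4*x**2 (d(x) = (2*x)**2 = 4*x**2)
l(w) = 293436 + 1482*w (l(w) = 1482*(198 + w) = 293436 + 1482*w)
(b + l(d(-31))/(1121 - 652*248))*(4712593 + 2741886) = (1477691 + (293436 + 1482*(4*(-31)**2))/(1121 - 652*248))*(4712593 + 2741886) = (1477691 + (293436 + 1482*(4*961))/(1121 - 161696))*7454479 = (1477691 + (293436 + 1482*3844)/(-160575))*7454479 = (1477691 + (293436 + 5696808)*(-1/160575))*7454479 = (1477691 + 5990244*(-1/160575))*7454479 = (1477691 - 1996748/53525)*7454479 = (79091414027/53525)*7454479 = 589585284944576933/53525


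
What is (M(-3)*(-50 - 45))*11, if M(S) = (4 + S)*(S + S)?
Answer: 6270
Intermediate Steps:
M(S) = 2*S*(4 + S) (M(S) = (4 + S)*(2*S) = 2*S*(4 + S))
(M(-3)*(-50 - 45))*11 = ((2*(-3)*(4 - 3))*(-50 - 45))*11 = ((2*(-3)*1)*(-95))*11 = -6*(-95)*11 = 570*11 = 6270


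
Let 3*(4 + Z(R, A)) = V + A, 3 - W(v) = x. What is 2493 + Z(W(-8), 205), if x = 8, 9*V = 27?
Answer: 7675/3 ≈ 2558.3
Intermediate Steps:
V = 3 (V = (⅑)*27 = 3)
W(v) = -5 (W(v) = 3 - 1*8 = 3 - 8 = -5)
Z(R, A) = -3 + A/3 (Z(R, A) = -4 + (3 + A)/3 = -4 + (1 + A/3) = -3 + A/3)
2493 + Z(W(-8), 205) = 2493 + (-3 + (⅓)*205) = 2493 + (-3 + 205/3) = 2493 + 196/3 = 7675/3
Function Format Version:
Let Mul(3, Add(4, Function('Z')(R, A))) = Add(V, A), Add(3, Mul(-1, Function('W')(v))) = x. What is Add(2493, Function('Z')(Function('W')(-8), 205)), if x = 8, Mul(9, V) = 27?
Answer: Rational(7675, 3) ≈ 2558.3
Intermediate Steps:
V = 3 (V = Mul(Rational(1, 9), 27) = 3)
Function('W')(v) = -5 (Function('W')(v) = Add(3, Mul(-1, 8)) = Add(3, -8) = -5)
Function('Z')(R, A) = Add(-3, Mul(Rational(1, 3), A)) (Function('Z')(R, A) = Add(-4, Mul(Rational(1, 3), Add(3, A))) = Add(-4, Add(1, Mul(Rational(1, 3), A))) = Add(-3, Mul(Rational(1, 3), A)))
Add(2493, Function('Z')(Function('W')(-8), 205)) = Add(2493, Add(-3, Mul(Rational(1, 3), 205))) = Add(2493, Add(-3, Rational(205, 3))) = Add(2493, Rational(196, 3)) = Rational(7675, 3)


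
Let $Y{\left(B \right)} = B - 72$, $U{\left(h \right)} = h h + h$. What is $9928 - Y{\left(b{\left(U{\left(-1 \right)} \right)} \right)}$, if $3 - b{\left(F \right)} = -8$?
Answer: $9989$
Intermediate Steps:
$U{\left(h \right)} = h + h^{2}$ ($U{\left(h \right)} = h^{2} + h = h + h^{2}$)
$b{\left(F \right)} = 11$ ($b{\left(F \right)} = 3 - -8 = 3 + 8 = 11$)
$Y{\left(B \right)} = -72 + B$ ($Y{\left(B \right)} = B - 72 = -72 + B$)
$9928 - Y{\left(b{\left(U{\left(-1 \right)} \right)} \right)} = 9928 - \left(-72 + 11\right) = 9928 - -61 = 9928 + 61 = 9989$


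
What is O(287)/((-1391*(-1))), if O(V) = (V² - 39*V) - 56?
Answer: 71120/1391 ≈ 51.129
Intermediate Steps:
O(V) = -56 + V² - 39*V
O(287)/((-1391*(-1))) = (-56 + 287² - 39*287)/((-1391*(-1))) = (-56 + 82369 - 11193)/1391 = 71120*(1/1391) = 71120/1391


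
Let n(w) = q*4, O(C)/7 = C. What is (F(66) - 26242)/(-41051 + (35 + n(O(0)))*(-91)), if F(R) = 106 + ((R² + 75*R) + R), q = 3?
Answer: 4191/11332 ≈ 0.36984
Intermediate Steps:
O(C) = 7*C
n(w) = 12 (n(w) = 3*4 = 12)
F(R) = 106 + R² + 76*R (F(R) = 106 + (R² + 76*R) = 106 + R² + 76*R)
(F(66) - 26242)/(-41051 + (35 + n(O(0)))*(-91)) = ((106 + 66² + 76*66) - 26242)/(-41051 + (35 + 12)*(-91)) = ((106 + 4356 + 5016) - 26242)/(-41051 + 47*(-91)) = (9478 - 26242)/(-41051 - 4277) = -16764/(-45328) = -16764*(-1/45328) = 4191/11332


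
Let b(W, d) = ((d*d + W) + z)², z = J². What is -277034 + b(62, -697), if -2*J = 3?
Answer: 3777160608505/16 ≈ 2.3607e+11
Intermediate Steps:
J = -3/2 (J = -½*3 = -3/2 ≈ -1.5000)
z = 9/4 (z = (-3/2)² = 9/4 ≈ 2.2500)
b(W, d) = (9/4 + W + d²)² (b(W, d) = ((d*d + W) + 9/4)² = ((d² + W) + 9/4)² = ((W + d²) + 9/4)² = (9/4 + W + d²)²)
-277034 + b(62, -697) = -277034 + (9 + 4*62 + 4*(-697)²)²/16 = -277034 + (9 + 248 + 4*485809)²/16 = -277034 + (9 + 248 + 1943236)²/16 = -277034 + (1/16)*1943493² = -277034 + (1/16)*3777165041049 = -277034 + 3777165041049/16 = 3777160608505/16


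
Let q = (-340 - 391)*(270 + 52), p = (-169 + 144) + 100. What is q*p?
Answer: -17653650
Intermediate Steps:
p = 75 (p = -25 + 100 = 75)
q = -235382 (q = -731*322 = -235382)
q*p = -235382*75 = -17653650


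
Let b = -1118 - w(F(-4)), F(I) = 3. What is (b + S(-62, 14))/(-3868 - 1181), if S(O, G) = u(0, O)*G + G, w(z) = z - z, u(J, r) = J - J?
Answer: 368/1683 ≈ 0.21866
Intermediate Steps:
u(J, r) = 0
w(z) = 0
b = -1118 (b = -1118 - 1*0 = -1118 + 0 = -1118)
S(O, G) = G (S(O, G) = 0*G + G = 0 + G = G)
(b + S(-62, 14))/(-3868 - 1181) = (-1118 + 14)/(-3868 - 1181) = -1104/(-5049) = -1104*(-1/5049) = 368/1683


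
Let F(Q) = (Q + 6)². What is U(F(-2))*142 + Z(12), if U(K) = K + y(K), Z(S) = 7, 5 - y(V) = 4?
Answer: 2421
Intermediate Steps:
y(V) = 1 (y(V) = 5 - 1*4 = 5 - 4 = 1)
F(Q) = (6 + Q)²
U(K) = 1 + K (U(K) = K + 1 = 1 + K)
U(F(-2))*142 + Z(12) = (1 + (6 - 2)²)*142 + 7 = (1 + 4²)*142 + 7 = (1 + 16)*142 + 7 = 17*142 + 7 = 2414 + 7 = 2421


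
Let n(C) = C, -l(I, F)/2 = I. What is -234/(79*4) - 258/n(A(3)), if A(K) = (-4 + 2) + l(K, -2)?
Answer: 9957/316 ≈ 31.509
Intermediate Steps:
l(I, F) = -2*I
A(K) = -2 - 2*K (A(K) = (-4 + 2) - 2*K = -2 - 2*K)
-234/(79*4) - 258/n(A(3)) = -234/(79*4) - 258/(-2 - 2*3) = -234/316 - 258/(-2 - 6) = -234*1/316 - 258/(-8) = -117/158 - 258*(-⅛) = -117/158 + 129/4 = 9957/316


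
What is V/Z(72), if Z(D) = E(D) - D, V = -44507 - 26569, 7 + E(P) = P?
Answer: 71076/7 ≈ 10154.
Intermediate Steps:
E(P) = -7 + P
V = -71076
Z(D) = -7 (Z(D) = (-7 + D) - D = -7)
V/Z(72) = -71076/(-7) = -71076*(-1/7) = 71076/7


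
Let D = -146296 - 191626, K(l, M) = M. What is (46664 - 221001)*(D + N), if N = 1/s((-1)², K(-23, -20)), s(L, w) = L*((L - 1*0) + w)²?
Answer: 21267342910417/361 ≈ 5.8912e+10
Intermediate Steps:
D = -337922
s(L, w) = L*(L + w)² (s(L, w) = L*((L + 0) + w)² = L*(L + w)²)
N = 1/361 (N = 1/((-1)²*((-1)² - 20)²) = 1/(1*(1 - 20)²) = 1/(1*(-19)²) = 1/(1*361) = 1/361 ≈ 0.0027701)
(46664 - 221001)*(D + N) = (46664 - 221001)*(-337922 + 1/361) = -174337*(-121989841/361) = 21267342910417/361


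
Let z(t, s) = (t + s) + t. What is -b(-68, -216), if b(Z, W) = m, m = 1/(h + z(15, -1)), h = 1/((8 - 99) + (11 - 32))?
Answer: -112/3247 ≈ -0.034493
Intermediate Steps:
z(t, s) = s + 2*t (z(t, s) = (s + t) + t = s + 2*t)
h = -1/112 (h = 1/(-91 - 21) = 1/(-112) = -1/112 ≈ -0.0089286)
m = 112/3247 (m = 1/(-1/112 + (-1 + 2*15)) = 1/(-1/112 + (-1 + 30)) = 1/(-1/112 + 29) = 1/(3247/112) = 112/3247 ≈ 0.034493)
b(Z, W) = 112/3247
-b(-68, -216) = -1*112/3247 = -112/3247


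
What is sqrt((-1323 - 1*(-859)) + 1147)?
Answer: sqrt(683) ≈ 26.134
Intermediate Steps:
sqrt((-1323 - 1*(-859)) + 1147) = sqrt((-1323 + 859) + 1147) = sqrt(-464 + 1147) = sqrt(683)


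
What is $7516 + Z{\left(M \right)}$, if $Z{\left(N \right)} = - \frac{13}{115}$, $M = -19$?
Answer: $\frac{864327}{115} \approx 7515.9$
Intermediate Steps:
$Z{\left(N \right)} = - \frac{13}{115}$ ($Z{\left(N \right)} = \left(-13\right) \frac{1}{115} = - \frac{13}{115}$)
$7516 + Z{\left(M \right)} = 7516 - \frac{13}{115} = \frac{864327}{115}$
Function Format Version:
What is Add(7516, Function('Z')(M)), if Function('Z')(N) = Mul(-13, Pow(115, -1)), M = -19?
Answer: Rational(864327, 115) ≈ 7515.9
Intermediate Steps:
Function('Z')(N) = Rational(-13, 115) (Function('Z')(N) = Mul(-13, Rational(1, 115)) = Rational(-13, 115))
Add(7516, Function('Z')(M)) = Add(7516, Rational(-13, 115)) = Rational(864327, 115)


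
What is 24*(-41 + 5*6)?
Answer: -264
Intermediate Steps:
24*(-41 + 5*6) = 24*(-41 + 30) = 24*(-11) = -264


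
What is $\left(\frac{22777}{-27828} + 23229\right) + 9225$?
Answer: $\frac{903107135}{27828} \approx 32453.0$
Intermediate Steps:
$\left(\frac{22777}{-27828} + 23229\right) + 9225 = \left(22777 \left(- \frac{1}{27828}\right) + 23229\right) + 9225 = \left(- \frac{22777}{27828} + 23229\right) + 9225 = \frac{646393835}{27828} + 9225 = \frac{903107135}{27828}$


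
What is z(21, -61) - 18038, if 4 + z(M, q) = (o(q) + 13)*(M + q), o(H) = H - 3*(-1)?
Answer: -16242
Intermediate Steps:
o(H) = 3 + H (o(H) = H + 3 = 3 + H)
z(M, q) = -4 + (16 + q)*(M + q) (z(M, q) = -4 + ((3 + q) + 13)*(M + q) = -4 + (16 + q)*(M + q))
z(21, -61) - 18038 = (-4 + (-61)² + 16*21 + 16*(-61) + 21*(-61)) - 18038 = (-4 + 3721 + 336 - 976 - 1281) - 18038 = 1796 - 18038 = -16242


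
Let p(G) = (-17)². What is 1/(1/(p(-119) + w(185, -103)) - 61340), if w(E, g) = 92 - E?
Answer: -196/12022639 ≈ -1.6303e-5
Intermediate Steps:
p(G) = 289
1/(1/(p(-119) + w(185, -103)) - 61340) = 1/(1/(289 + (92 - 1*185)) - 61340) = 1/(1/(289 + (92 - 185)) - 61340) = 1/(1/(289 - 93) - 61340) = 1/(1/196 - 61340) = 1/(-12022639/196) = -196/12022639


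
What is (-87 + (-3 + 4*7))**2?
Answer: 3844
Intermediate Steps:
(-87 + (-3 + 4*7))**2 = (-87 + (-3 + 28))**2 = (-87 + 25)**2 = (-62)**2 = 3844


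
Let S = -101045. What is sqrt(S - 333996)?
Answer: I*sqrt(435041) ≈ 659.58*I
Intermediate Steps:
sqrt(S - 333996) = sqrt(-101045 - 333996) = sqrt(-435041) = I*sqrt(435041)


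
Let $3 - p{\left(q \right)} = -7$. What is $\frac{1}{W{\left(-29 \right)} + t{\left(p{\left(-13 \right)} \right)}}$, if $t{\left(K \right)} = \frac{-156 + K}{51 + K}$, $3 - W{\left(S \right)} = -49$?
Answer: $\frac{61}{3026} \approx 0.020159$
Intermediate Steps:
$p{\left(q \right)} = 10$ ($p{\left(q \right)} = 3 - -7 = 3 + 7 = 10$)
$W{\left(S \right)} = 52$ ($W{\left(S \right)} = 3 - -49 = 3 + 49 = 52$)
$t{\left(K \right)} = \frac{-156 + K}{51 + K}$
$\frac{1}{W{\left(-29 \right)} + t{\left(p{\left(-13 \right)} \right)}} = \frac{1}{52 + \frac{-156 + 10}{51 + 10}} = \frac{1}{52 + \frac{1}{61} \left(-146\right)} = \frac{1}{52 - \frac{146}{61}} = \frac{1}{\frac{3026}{61}} = \frac{61}{3026}$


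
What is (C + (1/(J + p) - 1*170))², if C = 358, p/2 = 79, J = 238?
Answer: 5542653601/156816 ≈ 35345.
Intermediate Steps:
p = 158 (p = 2*79 = 158)
(C + (1/(J + p) - 1*170))² = (358 + (1/(238 + 158) - 1*170))² = (358 + (1/396 - 170))² = (358 - 67319/396)² = (74449/396)² = 5542653601/156816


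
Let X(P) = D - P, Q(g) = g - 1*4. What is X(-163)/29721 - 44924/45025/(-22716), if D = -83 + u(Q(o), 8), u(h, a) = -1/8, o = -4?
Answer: 55353579811/20265519450600 ≈ 0.0027314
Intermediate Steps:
Q(g) = -4 + g (Q(g) = g - 4 = -4 + g)
u(h, a) = -⅛ (u(h, a) = -1*⅛ = -⅛)
D = -665/8 (D = -83 - ⅛ = -665/8 ≈ -83.125)
X(P) = -665/8 - P
X(-163)/29721 - 44924/45025/(-22716) = (-665/8 - 1*(-163))/29721 - 44924/45025/(-22716) = (-665/8 + 163)*(1/29721) - 44924*1/45025*(-1/22716) = (639/8)*(1/29721) - 44924/45025*(-1/22716) = 213/79256 + 11231/255696975 = 55353579811/20265519450600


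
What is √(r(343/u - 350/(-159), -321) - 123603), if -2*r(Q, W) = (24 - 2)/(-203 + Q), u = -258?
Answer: 3*I*√104913476189890221/2763901 ≈ 351.57*I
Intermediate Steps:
r(Q, W) = -11/(-203 + Q) (r(Q, W) = -(24 - 2)/(2*(-203 + Q)) = -11/(-203 + Q))
√(r(343/u - 350/(-159), -321) - 123603) = √(-11/(-203 + (343/(-258) - 350/(-159))) - 123603) = √(-11/(-203 + (343*(-1/258) - 350*(-1/159))) - 123603) = √(-11/(-203 + (-343/258 + 350/159)) - 123603) = √(-11/(-203 + 11921/13674) - 123603) = √(-11/(-2763901/13674) - 123603) = √(-11*(-13674/2763901) - 123603) = √(150414/2763901 - 123603) = √(-341626304889/2763901) = 3*I*√104913476189890221/2763901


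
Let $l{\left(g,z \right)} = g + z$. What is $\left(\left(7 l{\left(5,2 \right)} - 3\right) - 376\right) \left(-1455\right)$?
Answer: $480150$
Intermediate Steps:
$\left(\left(7 l{\left(5,2 \right)} - 3\right) - 376\right) \left(-1455\right) = \left(\left(7 \left(5 + 2\right) - 3\right) - 376\right) \left(-1455\right) = \left(\left(7 \cdot 7 - 3\right) - 376\right) \left(-1455\right) = \left(\left(49 - 3\right) - 376\right) \left(-1455\right) = \left(46 - 376\right) \left(-1455\right) = \left(-330\right) \left(-1455\right) = 480150$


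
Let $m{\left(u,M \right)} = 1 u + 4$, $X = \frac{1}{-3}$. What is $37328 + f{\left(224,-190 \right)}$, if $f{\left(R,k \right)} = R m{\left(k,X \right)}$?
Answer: $-4336$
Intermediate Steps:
$X = - \frac{1}{3} \approx -0.33333$
$m{\left(u,M \right)} = 4 + u$ ($m{\left(u,M \right)} = u + 4 = 4 + u$)
$f{\left(R,k \right)} = R \left(4 + k\right)$
$37328 + f{\left(224,-190 \right)} = 37328 + 224 \left(4 - 190\right) = 37328 + 224 \left(-186\right) = 37328 - 41664 = -4336$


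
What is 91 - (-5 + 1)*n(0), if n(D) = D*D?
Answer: 91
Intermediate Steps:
n(D) = D²
91 - (-5 + 1)*n(0) = 91 - (-5 + 1)*0² = 91 - (-4)*0 = 91 - 1*0 = 91 + 0 = 91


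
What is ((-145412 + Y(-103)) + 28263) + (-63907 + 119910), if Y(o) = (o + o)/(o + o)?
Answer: -61145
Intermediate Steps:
Y(o) = 1 (Y(o) = (2*o)/((2*o)) = (2*o)*(1/(2*o)) = 1)
((-145412 + Y(-103)) + 28263) + (-63907 + 119910) = ((-145412 + 1) + 28263) + (-63907 + 119910) = (-145411 + 28263) + 56003 = -117148 + 56003 = -61145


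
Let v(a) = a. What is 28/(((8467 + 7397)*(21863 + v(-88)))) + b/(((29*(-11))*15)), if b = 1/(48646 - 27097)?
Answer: 42361607/593647547214150 ≈ 7.1358e-8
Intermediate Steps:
b = 1/21549 ≈ 4.6406e-5
28/(((8467 + 7397)*(21863 + v(-88)))) + b/(((29*(-11))*15)) = 28/(((8467 + 7397)*(21863 - 88))) + 1/(21549*(((29*(-11))*15))) = 28/((15864*21775)) + 1/(21549*((-319*15))) = 28/345438600 + (1/21549)/(-4785) = 28*(1/345438600) + (1/21549)*(-1/4785) = 7/86359650 - 1/103111965 = 42361607/593647547214150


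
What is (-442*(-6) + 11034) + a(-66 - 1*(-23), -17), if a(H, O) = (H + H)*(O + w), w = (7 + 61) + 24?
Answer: 7236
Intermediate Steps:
w = 92 (w = 68 + 24 = 92)
a(H, O) = 2*H*(92 + O) (a(H, O) = (H + H)*(O + 92) = (2*H)*(92 + O) = 2*H*(92 + O))
(-442*(-6) + 11034) + a(-66 - 1*(-23), -17) = (-442*(-6) + 11034) + 2*(-66 - 1*(-23))*(92 - 17) = (2652 + 11034) + 2*(-66 + 23)*75 = 13686 + 2*(-43)*75 = 13686 - 6450 = 7236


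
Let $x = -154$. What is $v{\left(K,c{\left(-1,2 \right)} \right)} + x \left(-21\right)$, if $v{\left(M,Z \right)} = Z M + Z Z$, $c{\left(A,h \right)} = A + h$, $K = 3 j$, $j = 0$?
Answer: $3235$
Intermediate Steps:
$K = 0$ ($K = 3 \cdot 0 = 0$)
$v{\left(M,Z \right)} = Z^{2} + M Z$ ($v{\left(M,Z \right)} = M Z + Z^{2} = Z^{2} + M Z$)
$v{\left(K,c{\left(-1,2 \right)} \right)} + x \left(-21\right) = \left(-1 + 2\right) \left(0 + \left(-1 + 2\right)\right) - -3234 = 1 \left(0 + 1\right) + 3234 = 1 \cdot 1 + 3234 = 1 + 3234 = 3235$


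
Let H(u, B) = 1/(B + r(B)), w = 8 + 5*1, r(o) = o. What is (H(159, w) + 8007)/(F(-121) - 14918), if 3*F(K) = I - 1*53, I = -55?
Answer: -208183/388804 ≈ -0.53544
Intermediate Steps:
w = 13 (w = 8 + 5 = 13)
H(u, B) = 1/(2*B) (H(u, B) = 1/(B + B) = 1/(2*B))
F(K) = -36 (F(K) = (-55 - 1*53)/3 = (-55 - 53)/3 = (⅓)*(-108) = -36)
(H(159, w) + 8007)/(F(-121) - 14918) = ((½)/13 + 8007)/(-36 - 14918) = ((½)*(1/13) + 8007)/(-14954) = (1/26 + 8007)*(-1/14954) = (208183/26)*(-1/14954) = -208183/388804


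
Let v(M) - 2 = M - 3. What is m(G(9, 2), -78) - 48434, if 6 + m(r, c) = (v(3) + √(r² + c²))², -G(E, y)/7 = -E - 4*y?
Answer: -28191 + 4*√20245 ≈ -27622.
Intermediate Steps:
v(M) = -1 + M (v(M) = 2 + (M - 3) = 2 + (-3 + M) = -1 + M)
G(E, y) = 7*E + 28*y (G(E, y) = -7*(-E - 4*y) = 7*E + 28*y)
m(r, c) = -6 + (2 + √(c² + r²))² (m(r, c) = -6 + ((-1 + 3) + √(r² + c²))² = -6 + (2 + √(c² + r²))²)
m(G(9, 2), -78) - 48434 = (-6 + (2 + √((-78)² + (7*9 + 28*2)²))²) - 48434 = (-6 + (2 + √(6084 + (63 + 56)²))²) - 48434 = (-6 + (2 + √(6084 + 119²))²) - 48434 = (-6 + (2 + √(6084 + 14161))²) - 48434 = (-6 + (2 + √20245)²) - 48434 = -48440 + (2 + √20245)²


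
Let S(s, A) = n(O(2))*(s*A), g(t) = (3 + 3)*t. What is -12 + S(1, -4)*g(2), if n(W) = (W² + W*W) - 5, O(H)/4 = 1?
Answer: -1308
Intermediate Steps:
O(H) = 4 (O(H) = 4*1 = 4)
g(t) = 6*t
n(W) = -5 + 2*W² (n(W) = (W² + W²) - 5 = 2*W² - 5 = -5 + 2*W²)
S(s, A) = 27*A*s (S(s, A) = (-5 + 2*4²)*(s*A) = (-5 + 2*16)*(A*s) = (-5 + 32)*(A*s) = 27*(A*s) = 27*A*s)
-12 + S(1, -4)*g(2) = -12 + (27*(-4)*1)*(6*2) = -12 - 108*12 = -12 - 1296 = -1308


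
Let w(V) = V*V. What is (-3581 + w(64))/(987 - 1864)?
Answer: -515/877 ≈ -0.58723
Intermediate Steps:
w(V) = V²
(-3581 + w(64))/(987 - 1864) = (-3581 + 64²)/(987 - 1864) = (-3581 + 4096)/(-877) = 515*(-1/877) = -515/877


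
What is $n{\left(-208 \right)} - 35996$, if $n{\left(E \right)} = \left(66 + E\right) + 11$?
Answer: $-36127$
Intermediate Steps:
$n{\left(E \right)} = 77 + E$
$n{\left(-208 \right)} - 35996 = \left(77 - 208\right) - 35996 = -131 - 35996 = -36127$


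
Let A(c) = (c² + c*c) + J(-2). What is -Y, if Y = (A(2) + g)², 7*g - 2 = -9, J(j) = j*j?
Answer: -121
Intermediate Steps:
J(j) = j²
A(c) = 4 + 2*c² (A(c) = (c² + c*c) + (-2)² = (c² + c²) + 4 = 2*c² + 4 = 4 + 2*c²)
g = -1 (g = 2/7 + (⅐)*(-9) = 2/7 - 9/7 = -1)
Y = 121 (Y = ((4 + 2*2²) - 1)² = ((4 + 2*4) - 1)² = ((4 + 8) - 1)² = (12 - 1)² = 11² = 121)
-Y = -1*121 = -121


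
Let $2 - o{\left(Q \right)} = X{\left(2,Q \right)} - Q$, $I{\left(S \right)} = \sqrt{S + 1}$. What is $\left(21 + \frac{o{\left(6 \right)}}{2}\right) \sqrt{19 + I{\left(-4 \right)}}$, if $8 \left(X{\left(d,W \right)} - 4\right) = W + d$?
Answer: $\frac{45 \sqrt{19 + i \sqrt{3}}}{2} \approx 98.177 + 4.4657 i$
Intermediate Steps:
$X{\left(d,W \right)} = 4 + \frac{W}{8} + \frac{d}{8}$ ($X{\left(d,W \right)} = 4 + \frac{W + d}{8} = 4 + \left(\frac{W}{8} + \frac{d}{8}\right) = 4 + \frac{W}{8} + \frac{d}{8}$)
$I{\left(S \right)} = \sqrt{1 + S}$
$o{\left(Q \right)} = - \frac{9}{4} + \frac{7 Q}{8}$ ($o{\left(Q \right)} = 2 - \left(\left(4 + \frac{Q}{8} + \frac{1}{8} \cdot 2\right) - Q\right) = 2 - \left(\left(4 + \frac{Q}{8} + \frac{1}{4}\right) - Q\right) = 2 - \left(\left(\frac{17}{4} + \frac{Q}{8}\right) - Q\right) = 2 - \left(\frac{17}{4} - \frac{7 Q}{8}\right) = 2 + \left(- \frac{17}{4} + \frac{7 Q}{8}\right) = - \frac{9}{4} + \frac{7 Q}{8}$)
$\left(21 + \frac{o{\left(6 \right)}}{2}\right) \sqrt{19 + I{\left(-4 \right)}} = \left(21 + \frac{- \frac{9}{4} + \frac{7}{8} \cdot 6}{2}\right) \sqrt{19 + \sqrt{1 - 4}} = \left(21 + \left(- \frac{9}{4} + \frac{21}{4}\right) \frac{1}{2}\right) \sqrt{19 + \sqrt{-3}} = \left(21 + 3 \cdot \frac{1}{2}\right) \sqrt{19 + i \sqrt{3}} = \left(21 + \frac{3}{2}\right) \sqrt{19 + i \sqrt{3}} = \frac{45 \sqrt{19 + i \sqrt{3}}}{2}$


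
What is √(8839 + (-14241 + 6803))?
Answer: √1401 ≈ 37.430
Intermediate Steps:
√(8839 + (-14241 + 6803)) = √(8839 - 7438) = √1401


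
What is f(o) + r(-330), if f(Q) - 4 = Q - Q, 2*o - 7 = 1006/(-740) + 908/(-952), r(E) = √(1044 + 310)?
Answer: 4 + √1354 ≈ 40.797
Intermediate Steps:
r(E) = √1354
o = 103179/44030 (o = 7/2 + (1006/(-740) + 908/(-952))/2 = 7/2 + (1006*(-1/740) + 908*(-1/952))/2 = 7/2 + (-503/370 - 227/238)/2 = 7/2 + (½)*(-50926/22015) = 7/2 - 25463/22015 = 103179/44030 ≈ 2.3434)
f(Q) = 4 (f(Q) = 4 + (Q - Q) = 4 + 0 = 4)
f(o) + r(-330) = 4 + √1354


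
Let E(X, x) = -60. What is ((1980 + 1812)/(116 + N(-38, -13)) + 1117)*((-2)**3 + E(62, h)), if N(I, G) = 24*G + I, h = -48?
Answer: -2919308/39 ≈ -74854.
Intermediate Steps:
N(I, G) = I + 24*G
((1980 + 1812)/(116 + N(-38, -13)) + 1117)*((-2)**3 + E(62, h)) = ((1980 + 1812)/(116 + (-38 + 24*(-13))) + 1117)*((-2)**3 - 60) = (3792/(116 + (-38 - 312)) + 1117)*(-8 - 60) = (3792/(116 - 350) + 1117)*(-68) = (3792/(-234) + 1117)*(-68) = (3792*(-1/234) + 1117)*(-68) = (-632/39 + 1117)*(-68) = (42931/39)*(-68) = -2919308/39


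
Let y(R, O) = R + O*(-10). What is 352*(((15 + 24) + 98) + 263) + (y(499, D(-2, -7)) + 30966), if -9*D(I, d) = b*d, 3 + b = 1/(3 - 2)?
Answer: 1550525/9 ≈ 1.7228e+5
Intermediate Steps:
b = -2 (b = -3 + 1/(3 - 2) = -3 + 1/1 = -3 + 1 = -2)
D(I, d) = 2*d/9 (D(I, d) = -(-2)*d/9 = 2*d/9)
y(R, O) = R - 10*O
352*(((15 + 24) + 98) + 263) + (y(499, D(-2, -7)) + 30966) = 352*(((15 + 24) + 98) + 263) + ((499 - 20*(-7)/9) + 30966) = 352*((39 + 98) + 263) + ((499 - 10*(-14/9)) + 30966) = 352*(137 + 263) + ((499 + 140/9) + 30966) = 352*400 + (4631/9 + 30966) = 140800 + 283325/9 = 1550525/9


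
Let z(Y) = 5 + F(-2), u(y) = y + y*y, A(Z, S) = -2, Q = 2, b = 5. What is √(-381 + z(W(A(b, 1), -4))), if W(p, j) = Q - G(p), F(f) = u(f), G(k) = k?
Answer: I*√374 ≈ 19.339*I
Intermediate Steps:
u(y) = y + y²
F(f) = f*(1 + f)
W(p, j) = 2 - p
z(Y) = 7 (z(Y) = 5 - 2*(1 - 2) = 5 - 2*(-1) = 5 + 2 = 7)
√(-381 + z(W(A(b, 1), -4))) = √(-381 + 7) = √(-374) = I*√374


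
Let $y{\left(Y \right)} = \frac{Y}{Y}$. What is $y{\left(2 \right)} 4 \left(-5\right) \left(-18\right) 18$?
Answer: $6480$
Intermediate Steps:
$y{\left(Y \right)} = 1$
$y{\left(2 \right)} 4 \left(-5\right) \left(-18\right) 18 = 1 \cdot 4 \left(-5\right) \left(-18\right) 18 = 4 \left(-5\right) \left(-18\right) 18 = \left(-20\right) \left(-18\right) 18 = 360 \cdot 18 = 6480$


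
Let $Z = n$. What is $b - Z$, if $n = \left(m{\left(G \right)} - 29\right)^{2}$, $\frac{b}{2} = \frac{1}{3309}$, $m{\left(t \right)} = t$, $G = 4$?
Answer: $- \frac{2068123}{3309} \approx -625.0$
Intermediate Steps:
$b = \frac{2}{3309} \approx 0.00060441$
$n = 625$ ($n = \left(4 - 29\right)^{2} = \left(-25\right)^{2} = 625$)
$Z = 625$
$b - Z = \frac{2}{3309} - 625 = - \frac{2068123}{3309}$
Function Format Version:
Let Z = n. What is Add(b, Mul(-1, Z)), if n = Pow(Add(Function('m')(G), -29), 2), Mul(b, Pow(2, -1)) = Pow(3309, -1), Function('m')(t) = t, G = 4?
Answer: Rational(-2068123, 3309) ≈ -625.00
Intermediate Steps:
b = Rational(2, 3309) (b = Mul(2, Pow(3309, -1)) = Mul(2, Rational(1, 3309)) = Rational(2, 3309) ≈ 0.00060441)
n = 625 (n = Pow(Add(4, -29), 2) = Pow(-25, 2) = 625)
Z = 625
Add(b, Mul(-1, Z)) = Add(Rational(2, 3309), Mul(-1, 625)) = Add(Rational(2, 3309), -625) = Rational(-2068123, 3309)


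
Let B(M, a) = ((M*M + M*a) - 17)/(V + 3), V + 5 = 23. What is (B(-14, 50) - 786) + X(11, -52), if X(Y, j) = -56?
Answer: -18203/21 ≈ -866.81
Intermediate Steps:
V = 18 (V = -5 + 23 = 18)
B(M, a) = -17/21 + M²/21 + M*a/21 (B(M, a) = ((M*M + M*a) - 17)/(18 + 3) = ((M² + M*a) - 17)/21 = (-17 + M² + M*a)*(1/21) = -17/21 + M²/21 + M*a/21)
(B(-14, 50) - 786) + X(11, -52) = ((-17/21 + (1/21)*(-14)² + (1/21)*(-14)*50) - 786) - 56 = ((-17/21 + (1/21)*196 - 100/3) - 786) - 56 = ((-17/21 + 28/3 - 100/3) - 786) - 56 = (-521/21 - 786) - 56 = -17027/21 - 56 = -18203/21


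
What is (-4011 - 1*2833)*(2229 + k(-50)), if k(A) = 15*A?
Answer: -10122276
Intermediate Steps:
(-4011 - 1*2833)*(2229 + k(-50)) = (-4011 - 1*2833)*(2229 + 15*(-50)) = (-4011 - 2833)*(2229 - 750) = -6844*1479 = -10122276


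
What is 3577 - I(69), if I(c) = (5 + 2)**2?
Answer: 3528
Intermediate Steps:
I(c) = 49 (I(c) = 7**2 = 49)
3577 - I(69) = 3577 - 1*49 = 3577 - 49 = 3528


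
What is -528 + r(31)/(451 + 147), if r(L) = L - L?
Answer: -528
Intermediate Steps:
r(L) = 0
-528 + r(31)/(451 + 147) = -528 + 0/(451 + 147) = -528 + 0/598 = -528 + (1/598)*0 = -528 + 0 = -528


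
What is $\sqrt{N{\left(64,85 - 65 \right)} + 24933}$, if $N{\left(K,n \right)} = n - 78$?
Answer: $5 \sqrt{995} \approx 157.72$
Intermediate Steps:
$N{\left(K,n \right)} = -78 + n$ ($N{\left(K,n \right)} = n - 78 = -78 + n$)
$\sqrt{N{\left(64,85 - 65 \right)} + 24933} = \sqrt{\left(-78 + \left(85 - 65\right)\right) + 24933} = \sqrt{\left(-78 + 20\right) + 24933} = \sqrt{-58 + 24933} = \sqrt{24875} = 5 \sqrt{995}$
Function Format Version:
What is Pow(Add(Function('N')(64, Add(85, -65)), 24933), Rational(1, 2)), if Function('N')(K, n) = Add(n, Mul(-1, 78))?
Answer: Mul(5, Pow(995, Rational(1, 2))) ≈ 157.72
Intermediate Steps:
Function('N')(K, n) = Add(-78, n) (Function('N')(K, n) = Add(n, -78) = Add(-78, n))
Pow(Add(Function('N')(64, Add(85, -65)), 24933), Rational(1, 2)) = Pow(Add(Add(-78, Add(85, -65)), 24933), Rational(1, 2)) = Pow(Add(Add(-78, 20), 24933), Rational(1, 2)) = Pow(Add(-58, 24933), Rational(1, 2)) = Pow(24875, Rational(1, 2)) = Mul(5, Pow(995, Rational(1, 2)))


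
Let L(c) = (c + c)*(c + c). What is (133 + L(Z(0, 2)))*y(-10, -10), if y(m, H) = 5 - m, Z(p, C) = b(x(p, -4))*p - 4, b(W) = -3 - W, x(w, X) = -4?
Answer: 2955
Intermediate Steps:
Z(p, C) = -4 + p (Z(p, C) = (-3 - 1*(-4))*p - 4 = (-3 + 4)*p - 4 = 1*p - 4 = p - 4 = -4 + p)
L(c) = 4*c² (L(c) = (2*c)*(2*c) = 4*c²)
(133 + L(Z(0, 2)))*y(-10, -10) = (133 + 4*(-4 + 0)²)*(5 - 1*(-10)) = (133 + 4*(-4)²)*(5 + 10) = (133 + 4*16)*15 = (133 + 64)*15 = 197*15 = 2955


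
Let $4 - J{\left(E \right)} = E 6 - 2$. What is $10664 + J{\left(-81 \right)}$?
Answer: $11156$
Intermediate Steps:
$J{\left(E \right)} = 6 - 6 E$ ($J{\left(E \right)} = 4 - \left(E 6 - 2\right) = 4 - \left(6 E - 2\right) = 4 - \left(-2 + 6 E\right) = 6 - 6 E$)
$10664 + J{\left(-81 \right)} = 10664 + \left(6 - -486\right) = 10664 + \left(6 + 486\right) = 10664 + 492 = 11156$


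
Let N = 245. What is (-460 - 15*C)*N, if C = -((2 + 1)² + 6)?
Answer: -57575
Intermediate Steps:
C = -15 (C = -(3² + 6) = -(9 + 6) = -1*15 = -15)
(-460 - 15*C)*N = (-460 - 15*(-15))*245 = (-460 + 225)*245 = -235*245 = -57575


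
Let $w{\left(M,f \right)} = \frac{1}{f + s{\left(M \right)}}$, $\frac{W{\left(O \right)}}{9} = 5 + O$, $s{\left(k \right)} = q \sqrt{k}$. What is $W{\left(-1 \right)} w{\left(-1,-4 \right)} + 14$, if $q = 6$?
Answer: $\frac{146}{13} - \frac{54 i}{13} \approx 11.231 - 4.1538 i$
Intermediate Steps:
$s{\left(k \right)} = 6 \sqrt{k}$
$W{\left(O \right)} = 45 + 9 O$ ($W{\left(O \right)} = 9 \left(5 + O\right) = 45 + 9 O$)
$w{\left(M,f \right)} = \frac{1}{f + 6 \sqrt{M}}$
$W{\left(-1 \right)} w{\left(-1,-4 \right)} + 14 = \frac{45 + 9 \left(-1\right)}{-4 + 6 \sqrt{-1}} + 14 = \frac{45 - 9}{-4 + 6 i} + 14 = 36 \frac{-4 - 6 i}{52} + 14 = \frac{9 \left(-4 - 6 i\right)}{13} + 14 = 14 + \frac{9 \left(-4 - 6 i\right)}{13}$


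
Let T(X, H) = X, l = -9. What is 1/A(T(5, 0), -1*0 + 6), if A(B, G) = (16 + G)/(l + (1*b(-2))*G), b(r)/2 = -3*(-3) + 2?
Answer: 123/22 ≈ 5.5909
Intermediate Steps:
b(r) = 22 (b(r) = 2*(-3*(-3) + 2) = 2*(9 + 2) = 2*11 = 22)
A(B, G) = (16 + G)/(-9 + 22*G) (A(B, G) = (16 + G)/(-9 + (1*22)*G) = (16 + G)/(-9 + 22*G))
1/A(T(5, 0), -1*0 + 6) = 1/((16 + (-1*0 + 6))/(-9 + 22*(-1*0 + 6))) = 1/((16 + (0 + 6))/(-9 + 22*(0 + 6))) = 1/((16 + 6)/(-9 + 22*6)) = 1/(22/(-9 + 132)) = 1/(22/123) = 123/22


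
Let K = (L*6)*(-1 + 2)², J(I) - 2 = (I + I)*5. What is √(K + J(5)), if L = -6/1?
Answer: 4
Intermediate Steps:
L = -6 (L = -6*1 = -6)
J(I) = 2 + 10*I (J(I) = 2 + (I + I)*5 = 2 + (2*I)*5 = 2 + 10*I)
K = -36 (K = (-6*6)*(-1 + 2)² = -36*1² = -36*1 = -36)
√(K + J(5)) = √(-36 + (2 + 10*5)) = √(-36 + (2 + 50)) = √(-36 + 52) = √16 = 4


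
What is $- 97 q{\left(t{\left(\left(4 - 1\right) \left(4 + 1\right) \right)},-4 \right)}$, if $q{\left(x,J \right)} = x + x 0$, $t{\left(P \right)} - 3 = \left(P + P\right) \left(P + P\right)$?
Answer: $-87591$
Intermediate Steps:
$t{\left(P \right)} = 3 + 4 P^{2}$ ($t{\left(P \right)} = 3 + \left(P + P\right) \left(P + P\right) = 3 + 2 P 2 P = 3 + 4 P^{2}$)
$q{\left(x,J \right)} = x$ ($q{\left(x,J \right)} = x + 0 = x$)
$- 97 q{\left(t{\left(\left(4 - 1\right) \left(4 + 1\right) \right)},-4 \right)} = - 97 \left(3 + 4 \left(\left(4 - 1\right) \left(4 + 1\right)\right)^{2}\right) = - 97 \left(3 + 4 \left(3 \cdot 5\right)^{2}\right) = - 97 \left(3 + 4 \cdot 15^{2}\right) = - 97 \left(3 + 4 \cdot 225\right) = - 97 \left(3 + 900\right) = \left(-97\right) 903 = -87591$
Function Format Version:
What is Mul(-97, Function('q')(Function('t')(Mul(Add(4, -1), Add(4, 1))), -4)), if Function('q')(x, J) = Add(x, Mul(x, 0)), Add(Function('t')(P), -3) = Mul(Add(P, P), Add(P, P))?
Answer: -87591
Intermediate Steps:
Function('t')(P) = Add(3, Mul(4, Pow(P, 2))) (Function('t')(P) = Add(3, Mul(Add(P, P), Add(P, P))) = Add(3, Mul(Mul(2, P), Mul(2, P))) = Add(3, Mul(4, Pow(P, 2))))
Function('q')(x, J) = x (Function('q')(x, J) = Add(x, 0) = x)
Mul(-97, Function('q')(Function('t')(Mul(Add(4, -1), Add(4, 1))), -4)) = Mul(-97, Add(3, Mul(4, Pow(Mul(Add(4, -1), Add(4, 1)), 2)))) = Mul(-97, Add(3, Mul(4, Pow(Mul(3, 5), 2)))) = Mul(-97, Add(3, Mul(4, Pow(15, 2)))) = Mul(-97, Add(3, Mul(4, 225))) = Mul(-97, Add(3, 900)) = Mul(-97, 903) = -87591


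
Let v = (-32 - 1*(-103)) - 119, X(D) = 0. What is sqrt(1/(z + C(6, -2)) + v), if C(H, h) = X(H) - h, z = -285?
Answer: I*sqrt(3844555)/283 ≈ 6.9285*I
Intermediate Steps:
C(H, h) = -h (C(H, h) = 0 - h = -h)
v = -48 (v = (-32 + 103) - 119 = 71 - 119 = -48)
sqrt(1/(z + C(6, -2)) + v) = sqrt(1/(-285 - 1*(-2)) - 48) = sqrt(1/(-285 + 2) - 48) = sqrt(1/(-283) - 48) = sqrt(-1/283 - 48) = sqrt(-13585/283) = I*sqrt(3844555)/283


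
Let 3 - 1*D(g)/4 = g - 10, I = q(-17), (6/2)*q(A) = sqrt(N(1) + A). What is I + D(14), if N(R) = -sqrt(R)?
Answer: -4 + I*sqrt(2) ≈ -4.0 + 1.4142*I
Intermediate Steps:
q(A) = sqrt(-1 + A)/3 (q(A) = sqrt(-sqrt(1) + A)/3 = sqrt(-1*1 + A)/3 = sqrt(-1 + A)/3)
I = I*sqrt(2) (I = sqrt(-1 - 17)/3 = sqrt(-18)/3 = (3*I*sqrt(2))/3 = I*sqrt(2) ≈ 1.4142*I)
D(g) = 52 - 4*g (D(g) = 12 - 4*(g - 10) = 12 - 4*(-10 + g) = 12 + (40 - 4*g) = 52 - 4*g)
I + D(14) = I*sqrt(2) + (52 - 4*14) = I*sqrt(2) + (52 - 56) = I*sqrt(2) - 4 = -4 + I*sqrt(2)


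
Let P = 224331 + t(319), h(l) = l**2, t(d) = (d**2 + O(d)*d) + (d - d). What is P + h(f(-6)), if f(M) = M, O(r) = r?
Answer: 427889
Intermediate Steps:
t(d) = 2*d**2 (t(d) = (d**2 + d*d) + (d - d) = (d**2 + d**2) + 0 = 2*d**2 + 0 = 2*d**2)
P = 427853 (P = 224331 + 2*319**2 = 224331 + 2*101761 = 224331 + 203522 = 427853)
P + h(f(-6)) = 427853 + (-6)**2 = 427853 + 36 = 427889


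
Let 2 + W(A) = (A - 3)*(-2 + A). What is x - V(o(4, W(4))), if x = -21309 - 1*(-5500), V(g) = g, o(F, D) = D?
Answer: -15809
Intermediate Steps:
W(A) = -2 + (-3 + A)*(-2 + A) (W(A) = -2 + (A - 3)*(-2 + A) = -2 + (-3 + A)*(-2 + A))
x = -15809 (x = -21309 + 5500 = -15809)
x - V(o(4, W(4))) = -15809 - (4 + 4² - 5*4) = -15809 - (4 + 16 - 20) = -15809 - 1*0 = -15809 + 0 = -15809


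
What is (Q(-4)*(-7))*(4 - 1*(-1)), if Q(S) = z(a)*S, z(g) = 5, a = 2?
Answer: 700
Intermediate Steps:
Q(S) = 5*S
(Q(-4)*(-7))*(4 - 1*(-1)) = ((5*(-4))*(-7))*(4 - 1*(-1)) = (-20*(-7))*(4 + 1) = 140*5 = 700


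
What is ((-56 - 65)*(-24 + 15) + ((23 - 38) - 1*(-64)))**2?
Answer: 1295044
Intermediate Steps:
((-56 - 65)*(-24 + 15) + ((23 - 38) - 1*(-64)))**2 = (-121*(-9) + (-15 + 64))**2 = (1089 + 49)**2 = 1138**2 = 1295044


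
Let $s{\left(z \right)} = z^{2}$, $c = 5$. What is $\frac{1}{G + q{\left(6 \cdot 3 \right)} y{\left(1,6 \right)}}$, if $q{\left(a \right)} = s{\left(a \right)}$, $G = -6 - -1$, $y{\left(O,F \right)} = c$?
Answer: $\frac{1}{1615} \approx 0.0006192$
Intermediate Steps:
$y{\left(O,F \right)} = 5$
$G = -5$ ($G = -6 + 1 = -5$)
$q{\left(a \right)} = a^{2}$
$\frac{1}{G + q{\left(6 \cdot 3 \right)} y{\left(1,6 \right)}} = \frac{1}{-5 + \left(6 \cdot 3\right)^{2} \cdot 5} = \frac{1}{-5 + 18^{2} \cdot 5} = \frac{1}{-5 + 324 \cdot 5} = \frac{1}{-5 + 1620} = \frac{1}{1615}$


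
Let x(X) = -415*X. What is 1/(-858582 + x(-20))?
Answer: -1/850282 ≈ -1.1761e-6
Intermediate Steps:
1/(-858582 + x(-20)) = 1/(-858582 - 415*(-20)) = 1/(-858582 + 8300) = 1/(-850282) = -1/850282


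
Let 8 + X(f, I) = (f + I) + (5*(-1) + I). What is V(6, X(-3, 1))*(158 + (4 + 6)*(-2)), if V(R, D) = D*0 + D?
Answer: -1932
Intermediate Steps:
X(f, I) = -13 + f + 2*I (X(f, I) = -8 + ((f + I) + (5*(-1) + I)) = -8 + ((I + f) + (-5 + I)) = -8 + (-5 + f + 2*I) = -13 + f + 2*I)
V(R, D) = D (V(R, D) = 0 + D = D)
V(6, X(-3, 1))*(158 + (4 + 6)*(-2)) = (-13 - 3 + 2*1)*(158 + (4 + 6)*(-2)) = (-13 - 3 + 2)*(158 + 10*(-2)) = -14*(158 - 20) = -14*138 = -1932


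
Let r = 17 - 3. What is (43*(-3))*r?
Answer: -1806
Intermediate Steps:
r = 14
(43*(-3))*r = (43*(-3))*14 = -129*14 = -1806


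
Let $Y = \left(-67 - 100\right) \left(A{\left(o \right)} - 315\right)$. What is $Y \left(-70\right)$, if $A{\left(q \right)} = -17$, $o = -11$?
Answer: $-3881080$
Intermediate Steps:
$Y = 55444$ ($Y = \left(-67 - 100\right) \left(-17 - 315\right) = \left(-167\right) \left(-332\right) = 55444$)
$Y \left(-70\right) = 55444 \left(-70\right) = -3881080$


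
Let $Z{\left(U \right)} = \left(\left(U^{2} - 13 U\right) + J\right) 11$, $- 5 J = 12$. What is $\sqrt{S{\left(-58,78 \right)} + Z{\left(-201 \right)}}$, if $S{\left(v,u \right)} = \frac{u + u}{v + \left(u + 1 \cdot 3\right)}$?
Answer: $\frac{9 \sqrt{77249410}}{115} \approx 687.85$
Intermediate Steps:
$J = - \frac{12}{5}$ ($J = \left(- \frac{1}{5}\right) 12 = - \frac{12}{5} \approx -2.4$)
$S{\left(v,u \right)} = \frac{2 u}{3 + u + v}$ ($S{\left(v,u \right)} = \frac{2 u}{v + \left(u + 3\right)} = \frac{2 u}{v + \left(3 + u\right)} = \frac{2 u}{3 + u + v}$)
$Z{\left(U \right)} = - \frac{132}{5} - 143 U + 11 U^{2}$ ($Z{\left(U \right)} = \left(\left(U^{2} - 13 U\right) - \frac{12}{5}\right) 11 = \left(- \frac{12}{5} + U^{2} - 13 U\right) 11 = - \frac{132}{5} - 143 U + 11 U^{2}$)
$\sqrt{S{\left(-58,78 \right)} + Z{\left(-201 \right)}} = \sqrt{2 \cdot 78 \frac{1}{3 + 78 - 58} - \left(- \frac{143583}{5} - 444411\right)} = \sqrt{2 \cdot 78 \cdot \frac{1}{23} + \left(- \frac{132}{5} + 28743 + 11 \cdot 40401\right)} = \sqrt{2 \cdot 78 \cdot \frac{1}{23} + \left(- \frac{132}{5} + 28743 + 444411\right)} = \sqrt{\frac{156}{23} + \frac{2365638}{5}} = \sqrt{\frac{54410454}{115}} = \frac{9 \sqrt{77249410}}{115}$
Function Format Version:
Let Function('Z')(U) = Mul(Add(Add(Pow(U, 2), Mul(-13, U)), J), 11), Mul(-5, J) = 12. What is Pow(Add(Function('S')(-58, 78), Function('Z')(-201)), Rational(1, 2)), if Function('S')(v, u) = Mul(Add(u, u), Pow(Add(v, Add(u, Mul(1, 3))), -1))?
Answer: Mul(Rational(9, 115), Pow(77249410, Rational(1, 2))) ≈ 687.85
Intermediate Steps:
J = Rational(-12, 5) (J = Mul(Rational(-1, 5), 12) = Rational(-12, 5) ≈ -2.4000)
Function('S')(v, u) = Mul(2, u, Pow(Add(3, u, v), -1)) (Function('S')(v, u) = Mul(Mul(2, u), Pow(Add(v, Add(u, 3)), -1)) = Mul(Mul(2, u), Pow(Add(v, Add(3, u)), -1)) = Mul(Mul(2, u), Pow(Add(3, u, v), -1)) = Mul(2, u, Pow(Add(3, u, v), -1)))
Function('Z')(U) = Add(Rational(-132, 5), Mul(-143, U), Mul(11, Pow(U, 2))) (Function('Z')(U) = Mul(Add(Add(Pow(U, 2), Mul(-13, U)), Rational(-12, 5)), 11) = Mul(Add(Rational(-12, 5), Pow(U, 2), Mul(-13, U)), 11) = Add(Rational(-132, 5), Mul(-143, U), Mul(11, Pow(U, 2))))
Pow(Add(Function('S')(-58, 78), Function('Z')(-201)), Rational(1, 2)) = Pow(Add(Mul(2, 78, Pow(Add(3, 78, -58), -1)), Add(Rational(-132, 5), Mul(-143, -201), Mul(11, Pow(-201, 2)))), Rational(1, 2)) = Pow(Add(Mul(2, 78, Pow(23, -1)), Add(Rational(-132, 5), 28743, Mul(11, 40401))), Rational(1, 2)) = Pow(Add(Mul(2, 78, Rational(1, 23)), Add(Rational(-132, 5), 28743, 444411)), Rational(1, 2)) = Pow(Add(Rational(156, 23), Rational(2365638, 5)), Rational(1, 2)) = Pow(Rational(54410454, 115), Rational(1, 2)) = Mul(Rational(9, 115), Pow(77249410, Rational(1, 2)))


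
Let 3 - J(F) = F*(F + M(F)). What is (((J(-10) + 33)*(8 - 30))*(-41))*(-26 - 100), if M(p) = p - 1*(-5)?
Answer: 12956328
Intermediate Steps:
M(p) = 5 + p (M(p) = p + 5 = 5 + p)
J(F) = 3 - F*(5 + 2*F) (J(F) = 3 - F*(F + (5 + F)) = 3 - F*(5 + 2*F))
(((J(-10) + 33)*(8 - 30))*(-41))*(-26 - 100) = ((((3 - 1*(-10)² - 1*(-10)*(5 - 10)) + 33)*(8 - 30))*(-41))*(-26 - 100) = ((((3 - 1*100 - 1*(-10)*(-5)) + 33)*(-22))*(-41))*(-126) = ((((3 - 100 - 50) + 33)*(-22))*(-41))*(-126) = (((-147 + 33)*(-22))*(-41))*(-126) = (-114*(-22)*(-41))*(-126) = (2508*(-41))*(-126) = -102828*(-126) = 12956328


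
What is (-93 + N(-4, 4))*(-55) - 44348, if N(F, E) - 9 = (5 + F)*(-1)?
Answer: -39673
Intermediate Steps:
N(F, E) = 4 - F (N(F, E) = 9 + (5 + F)*(-1) = 9 + (-5 - F) = 4 - F)
(-93 + N(-4, 4))*(-55) - 44348 = (-93 + (4 - 1*(-4)))*(-55) - 44348 = (-93 + (4 + 4))*(-55) - 44348 = (-93 + 8)*(-55) - 44348 = -85*(-55) - 44348 = 4675 - 44348 = -39673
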